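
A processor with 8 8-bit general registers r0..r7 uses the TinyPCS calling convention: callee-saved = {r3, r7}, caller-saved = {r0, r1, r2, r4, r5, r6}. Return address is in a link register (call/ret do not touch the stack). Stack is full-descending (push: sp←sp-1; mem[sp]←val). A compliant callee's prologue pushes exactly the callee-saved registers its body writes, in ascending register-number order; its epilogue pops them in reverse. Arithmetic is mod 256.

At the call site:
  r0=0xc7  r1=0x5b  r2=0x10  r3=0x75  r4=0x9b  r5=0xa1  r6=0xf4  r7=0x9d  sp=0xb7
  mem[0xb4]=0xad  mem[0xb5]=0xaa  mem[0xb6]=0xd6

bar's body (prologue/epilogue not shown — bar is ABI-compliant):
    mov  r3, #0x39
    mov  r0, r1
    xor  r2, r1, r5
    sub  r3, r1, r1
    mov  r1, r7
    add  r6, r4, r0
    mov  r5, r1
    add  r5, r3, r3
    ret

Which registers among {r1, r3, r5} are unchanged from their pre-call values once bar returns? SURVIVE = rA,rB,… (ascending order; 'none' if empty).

SURVIVE = r3

prologue: push r3 → mem[0xb6]=0x75, sp=0xb6
body[0] mov  r3, #0x39 → r3=0x39
body[1] mov  r0, r1 → r0=0x5b
body[2] xor  r2, r1, r5 → r2=0xfa
body[3] sub  r3, r1, r1 → r3=0x00
body[4] mov  r1, r7 → r1=0x9d
body[5] add  r6, r4, r0 → r6=0xf6
body[6] mov  r5, r1 → r5=0x9d
body[7] add  r5, r3, r3 → r5=0x00
epilogue: pop r3=0x75, sp=0xb7
r1: caller-saved, written=True
r3: callee-saved, written=True
r5: caller-saved, written=True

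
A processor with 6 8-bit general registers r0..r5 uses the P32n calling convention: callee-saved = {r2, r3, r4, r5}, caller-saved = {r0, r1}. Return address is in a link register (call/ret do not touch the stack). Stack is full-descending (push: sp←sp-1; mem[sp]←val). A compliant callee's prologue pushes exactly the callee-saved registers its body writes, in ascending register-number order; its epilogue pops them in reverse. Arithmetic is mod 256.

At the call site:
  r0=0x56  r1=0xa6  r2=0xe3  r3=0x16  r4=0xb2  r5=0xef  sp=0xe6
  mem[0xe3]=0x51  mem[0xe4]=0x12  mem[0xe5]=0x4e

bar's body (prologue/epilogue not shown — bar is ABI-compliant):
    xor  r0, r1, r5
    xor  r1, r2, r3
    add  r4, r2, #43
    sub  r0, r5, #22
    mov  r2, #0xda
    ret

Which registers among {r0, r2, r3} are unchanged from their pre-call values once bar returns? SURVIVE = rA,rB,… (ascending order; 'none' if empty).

SURVIVE = r2,r3

prologue: push r2 -> mem[0xe5]=0xe3, sp=0xe5
prologue: push r4 -> mem[0xe4]=0xb2, sp=0xe4
body[0] xor  r0, r1, r5 -> r0=0x49
body[1] xor  r1, r2, r3 -> r1=0xf5
body[2] add  r4, r2, #43 -> r4=0x0e
body[3] sub  r0, r5, #22 -> r0=0xd9
body[4] mov  r2, #0xda -> r2=0xda
epilogue: pop r4=0xb2, sp=0xe5
epilogue: pop r2=0xe3, sp=0xe6
r0: caller-saved, written=True
r2: callee-saved, written=True
r3: callee-saved, written=False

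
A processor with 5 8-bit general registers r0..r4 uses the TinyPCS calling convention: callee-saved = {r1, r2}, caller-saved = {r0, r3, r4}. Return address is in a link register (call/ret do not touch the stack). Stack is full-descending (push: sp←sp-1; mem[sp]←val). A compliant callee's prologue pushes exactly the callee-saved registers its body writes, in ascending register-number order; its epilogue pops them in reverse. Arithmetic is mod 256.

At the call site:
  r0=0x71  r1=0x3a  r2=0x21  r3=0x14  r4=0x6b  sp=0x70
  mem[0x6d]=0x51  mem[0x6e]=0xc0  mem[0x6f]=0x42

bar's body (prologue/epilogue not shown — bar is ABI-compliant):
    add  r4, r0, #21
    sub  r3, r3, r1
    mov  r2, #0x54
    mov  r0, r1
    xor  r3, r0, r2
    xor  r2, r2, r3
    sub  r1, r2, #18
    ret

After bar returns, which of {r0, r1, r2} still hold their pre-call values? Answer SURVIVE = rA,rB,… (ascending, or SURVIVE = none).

SURVIVE = r1,r2

prologue: push r1 -> mem[0x6f]=0x3a, sp=0x6f
prologue: push r2 -> mem[0x6e]=0x21, sp=0x6e
body[0] add  r4, r0, #21 -> r4=0x86
body[1] sub  r3, r3, r1 -> r3=0xda
body[2] mov  r2, #0x54 -> r2=0x54
body[3] mov  r0, r1 -> r0=0x3a
body[4] xor  r3, r0, r2 -> r3=0x6e
body[5] xor  r2, r2, r3 -> r2=0x3a
body[6] sub  r1, r2, #18 -> r1=0x28
epilogue: pop r2=0x21, sp=0x6f
epilogue: pop r1=0x3a, sp=0x70
r0: caller-saved, written=True
r1: callee-saved, written=True
r2: callee-saved, written=True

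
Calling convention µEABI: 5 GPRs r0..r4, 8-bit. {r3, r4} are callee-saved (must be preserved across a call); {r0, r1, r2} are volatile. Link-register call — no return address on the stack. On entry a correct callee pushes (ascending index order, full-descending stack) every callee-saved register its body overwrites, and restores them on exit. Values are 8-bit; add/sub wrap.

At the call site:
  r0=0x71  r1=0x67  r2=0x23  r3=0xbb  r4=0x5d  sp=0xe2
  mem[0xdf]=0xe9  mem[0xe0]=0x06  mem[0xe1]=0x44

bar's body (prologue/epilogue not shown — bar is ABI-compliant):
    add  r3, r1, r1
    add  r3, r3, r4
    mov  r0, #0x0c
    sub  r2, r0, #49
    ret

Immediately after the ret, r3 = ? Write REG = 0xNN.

REG = 0xbb

prologue: push r3 → mem[0xe1]=0xbb, sp=0xe1
body[0] add  r3, r1, r1 → r3=0xce
body[1] add  r3, r3, r4 → r3=0x2b
body[2] mov  r0, #0x0c → r0=0x0c
body[3] sub  r2, r0, #49 → r2=0xdb
epilogue: pop r3=0xbb, sp=0xe2
r3 is callee-saved → restored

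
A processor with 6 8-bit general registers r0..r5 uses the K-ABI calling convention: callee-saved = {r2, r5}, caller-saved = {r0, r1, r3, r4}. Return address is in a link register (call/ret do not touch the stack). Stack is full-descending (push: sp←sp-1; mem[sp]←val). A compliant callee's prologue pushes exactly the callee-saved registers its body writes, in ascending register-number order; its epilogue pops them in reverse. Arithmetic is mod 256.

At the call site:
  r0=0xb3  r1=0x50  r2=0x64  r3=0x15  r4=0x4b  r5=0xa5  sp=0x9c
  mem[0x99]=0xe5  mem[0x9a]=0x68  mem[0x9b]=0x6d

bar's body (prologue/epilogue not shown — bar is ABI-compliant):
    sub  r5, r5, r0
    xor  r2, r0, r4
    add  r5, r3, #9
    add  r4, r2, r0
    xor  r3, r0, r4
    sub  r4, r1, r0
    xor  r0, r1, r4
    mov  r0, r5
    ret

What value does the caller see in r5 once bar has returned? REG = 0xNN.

REG = 0xa5

prologue: push r2 → mem[0x9b]=0x64, sp=0x9b
prologue: push r5 → mem[0x9a]=0xa5, sp=0x9a
body[0] sub  r5, r5, r0 → r5=0xf2
body[1] xor  r2, r0, r4 → r2=0xf8
body[2] add  r5, r3, #9 → r5=0x1e
body[3] add  r4, r2, r0 → r4=0xab
body[4] xor  r3, r0, r4 → r3=0x18
body[5] sub  r4, r1, r0 → r4=0x9d
body[6] xor  r0, r1, r4 → r0=0xcd
body[7] mov  r0, r5 → r0=0x1e
epilogue: pop r5=0xa5, sp=0x9b
epilogue: pop r2=0x64, sp=0x9c
r5 is callee-saved → restored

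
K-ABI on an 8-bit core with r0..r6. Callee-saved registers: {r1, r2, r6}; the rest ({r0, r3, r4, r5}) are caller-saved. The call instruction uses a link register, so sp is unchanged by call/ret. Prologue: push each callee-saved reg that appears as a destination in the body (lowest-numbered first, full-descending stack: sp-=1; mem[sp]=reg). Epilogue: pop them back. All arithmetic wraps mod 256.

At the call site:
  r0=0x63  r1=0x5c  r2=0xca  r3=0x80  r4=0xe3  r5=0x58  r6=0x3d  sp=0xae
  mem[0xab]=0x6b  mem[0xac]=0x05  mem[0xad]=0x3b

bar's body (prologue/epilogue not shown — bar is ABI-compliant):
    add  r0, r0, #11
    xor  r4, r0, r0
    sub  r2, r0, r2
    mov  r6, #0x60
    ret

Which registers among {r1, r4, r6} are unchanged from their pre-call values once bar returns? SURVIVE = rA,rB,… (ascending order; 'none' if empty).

SURVIVE = r1,r6

prologue: push r2 → mem[0xad]=0xca, sp=0xad
prologue: push r6 → mem[0xac]=0x3d, sp=0xac
body[0] add  r0, r0, #11 → r0=0x6e
body[1] xor  r4, r0, r0 → r4=0x00
body[2] sub  r2, r0, r2 → r2=0xa4
body[3] mov  r6, #0x60 → r6=0x60
epilogue: pop r6=0x3d, sp=0xad
epilogue: pop r2=0xca, sp=0xae
r1: callee-saved, written=False
r4: caller-saved, written=True
r6: callee-saved, written=True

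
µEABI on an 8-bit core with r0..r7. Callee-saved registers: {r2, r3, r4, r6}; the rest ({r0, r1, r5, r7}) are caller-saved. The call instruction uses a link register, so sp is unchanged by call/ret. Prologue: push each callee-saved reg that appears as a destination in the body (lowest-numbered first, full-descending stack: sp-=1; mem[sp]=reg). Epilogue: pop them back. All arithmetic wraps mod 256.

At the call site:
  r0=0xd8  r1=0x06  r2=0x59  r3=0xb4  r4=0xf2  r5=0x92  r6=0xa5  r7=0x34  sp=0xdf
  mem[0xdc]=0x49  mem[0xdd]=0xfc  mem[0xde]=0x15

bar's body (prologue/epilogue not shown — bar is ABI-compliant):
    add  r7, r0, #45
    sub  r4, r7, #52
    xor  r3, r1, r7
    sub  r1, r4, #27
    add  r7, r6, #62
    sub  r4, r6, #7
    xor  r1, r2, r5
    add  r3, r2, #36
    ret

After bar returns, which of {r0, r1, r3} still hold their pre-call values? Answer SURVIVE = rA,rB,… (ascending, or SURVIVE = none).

SURVIVE = r0,r3

prologue: push r3 -> mem[0xde]=0xb4, sp=0xde
prologue: push r4 -> mem[0xdd]=0xf2, sp=0xdd
body[0] add  r7, r0, #45 -> r7=0x05
body[1] sub  r4, r7, #52 -> r4=0xd1
body[2] xor  r3, r1, r7 -> r3=0x03
body[3] sub  r1, r4, #27 -> r1=0xb6
body[4] add  r7, r6, #62 -> r7=0xe3
body[5] sub  r4, r6, #7 -> r4=0x9e
body[6] xor  r1, r2, r5 -> r1=0xcb
body[7] add  r3, r2, #36 -> r3=0x7d
epilogue: pop r4=0xf2, sp=0xde
epilogue: pop r3=0xb4, sp=0xdf
r0: caller-saved, written=False
r1: caller-saved, written=True
r3: callee-saved, written=True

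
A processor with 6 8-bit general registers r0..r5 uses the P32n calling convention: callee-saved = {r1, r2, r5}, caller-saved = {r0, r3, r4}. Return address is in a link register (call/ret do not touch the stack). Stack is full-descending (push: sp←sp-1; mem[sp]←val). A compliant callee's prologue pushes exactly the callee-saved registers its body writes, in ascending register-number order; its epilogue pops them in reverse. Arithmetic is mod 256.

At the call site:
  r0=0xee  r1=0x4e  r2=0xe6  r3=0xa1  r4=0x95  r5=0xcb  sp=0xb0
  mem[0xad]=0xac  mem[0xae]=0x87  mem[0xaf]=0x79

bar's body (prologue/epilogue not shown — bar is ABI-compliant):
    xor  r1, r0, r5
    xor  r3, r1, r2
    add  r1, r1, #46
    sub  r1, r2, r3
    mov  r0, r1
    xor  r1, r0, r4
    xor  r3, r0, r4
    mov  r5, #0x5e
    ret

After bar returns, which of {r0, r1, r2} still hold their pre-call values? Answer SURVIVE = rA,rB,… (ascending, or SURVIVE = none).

SURVIVE = r1,r2

prologue: push r1 -> mem[0xaf]=0x4e, sp=0xaf
prologue: push r5 -> mem[0xae]=0xcb, sp=0xae
body[0] xor  r1, r0, r5 -> r1=0x25
body[1] xor  r3, r1, r2 -> r3=0xc3
body[2] add  r1, r1, #46 -> r1=0x53
body[3] sub  r1, r2, r3 -> r1=0x23
body[4] mov  r0, r1 -> r0=0x23
body[5] xor  r1, r0, r4 -> r1=0xb6
body[6] xor  r3, r0, r4 -> r3=0xb6
body[7] mov  r5, #0x5e -> r5=0x5e
epilogue: pop r5=0xcb, sp=0xaf
epilogue: pop r1=0x4e, sp=0xb0
r0: caller-saved, written=True
r1: callee-saved, written=True
r2: callee-saved, written=False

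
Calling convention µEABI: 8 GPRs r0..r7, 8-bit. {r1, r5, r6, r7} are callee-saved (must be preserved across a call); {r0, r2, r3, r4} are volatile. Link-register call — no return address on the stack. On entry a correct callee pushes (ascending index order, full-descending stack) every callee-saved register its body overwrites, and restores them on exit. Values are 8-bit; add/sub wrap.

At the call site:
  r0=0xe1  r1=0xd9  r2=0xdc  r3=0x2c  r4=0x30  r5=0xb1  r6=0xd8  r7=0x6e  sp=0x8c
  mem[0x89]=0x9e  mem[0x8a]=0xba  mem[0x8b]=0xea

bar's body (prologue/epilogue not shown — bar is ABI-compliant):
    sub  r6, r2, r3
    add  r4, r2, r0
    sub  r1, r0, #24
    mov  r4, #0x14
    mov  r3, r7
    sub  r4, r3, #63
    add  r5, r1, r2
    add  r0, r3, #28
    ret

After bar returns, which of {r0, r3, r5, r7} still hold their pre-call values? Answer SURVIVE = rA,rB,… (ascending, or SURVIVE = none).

prologue: push r1 → mem[0x8b]=0xd9, sp=0x8b
prologue: push r5 → mem[0x8a]=0xb1, sp=0x8a
prologue: push r6 → mem[0x89]=0xd8, sp=0x89
body[0] sub  r6, r2, r3 → r6=0xb0
body[1] add  r4, r2, r0 → r4=0xbd
body[2] sub  r1, r0, #24 → r1=0xc9
body[3] mov  r4, #0x14 → r4=0x14
body[4] mov  r3, r7 → r3=0x6e
body[5] sub  r4, r3, #63 → r4=0x2f
body[6] add  r5, r1, r2 → r5=0xa5
body[7] add  r0, r3, #28 → r0=0x8a
epilogue: pop r6=0xd8, sp=0x8a
epilogue: pop r5=0xb1, sp=0x8b
epilogue: pop r1=0xd9, sp=0x8c
r0: caller-saved, written=True
r3: caller-saved, written=True
r5: callee-saved, written=True
r7: callee-saved, written=False

SURVIVE = r5,r7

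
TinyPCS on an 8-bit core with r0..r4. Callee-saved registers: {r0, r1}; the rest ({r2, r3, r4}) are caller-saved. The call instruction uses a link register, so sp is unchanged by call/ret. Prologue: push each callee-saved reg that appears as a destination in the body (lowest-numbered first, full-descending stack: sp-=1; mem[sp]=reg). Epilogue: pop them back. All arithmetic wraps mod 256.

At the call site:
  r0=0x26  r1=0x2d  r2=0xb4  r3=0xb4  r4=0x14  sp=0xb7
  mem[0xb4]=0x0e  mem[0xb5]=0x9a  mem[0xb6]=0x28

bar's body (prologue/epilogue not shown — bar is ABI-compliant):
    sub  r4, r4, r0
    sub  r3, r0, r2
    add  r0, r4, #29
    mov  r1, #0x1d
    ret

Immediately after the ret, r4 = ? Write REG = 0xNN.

REG = 0xee

prologue: push r0 -> mem[0xb6]=0x26, sp=0xb6
prologue: push r1 -> mem[0xb5]=0x2d, sp=0xb5
body[0] sub  r4, r4, r0 -> r4=0xee
body[1] sub  r3, r0, r2 -> r3=0x72
body[2] add  r0, r4, #29 -> r0=0x0b
body[3] mov  r1, #0x1d -> r1=0x1d
epilogue: pop r1=0x2d, sp=0xb6
epilogue: pop r0=0x26, sp=0xb7
r4 is caller-saved -> body value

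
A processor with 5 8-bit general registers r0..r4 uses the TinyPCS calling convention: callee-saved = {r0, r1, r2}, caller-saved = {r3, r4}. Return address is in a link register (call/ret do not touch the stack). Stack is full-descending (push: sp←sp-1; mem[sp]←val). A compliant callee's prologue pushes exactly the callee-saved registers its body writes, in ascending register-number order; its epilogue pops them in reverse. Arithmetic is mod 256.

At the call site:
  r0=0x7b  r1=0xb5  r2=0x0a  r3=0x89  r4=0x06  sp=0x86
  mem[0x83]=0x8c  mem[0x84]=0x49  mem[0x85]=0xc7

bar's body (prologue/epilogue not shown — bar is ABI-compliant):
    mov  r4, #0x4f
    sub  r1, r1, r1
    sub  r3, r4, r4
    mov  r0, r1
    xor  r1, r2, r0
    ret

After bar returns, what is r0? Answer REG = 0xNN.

prologue: push r0 → mem[0x85]=0x7b, sp=0x85
prologue: push r1 → mem[0x84]=0xb5, sp=0x84
body[0] mov  r4, #0x4f → r4=0x4f
body[1] sub  r1, r1, r1 → r1=0x00
body[2] sub  r3, r4, r4 → r3=0x00
body[3] mov  r0, r1 → r0=0x00
body[4] xor  r1, r2, r0 → r1=0x0a
epilogue: pop r1=0xb5, sp=0x85
epilogue: pop r0=0x7b, sp=0x86
r0 is callee-saved → restored

REG = 0x7b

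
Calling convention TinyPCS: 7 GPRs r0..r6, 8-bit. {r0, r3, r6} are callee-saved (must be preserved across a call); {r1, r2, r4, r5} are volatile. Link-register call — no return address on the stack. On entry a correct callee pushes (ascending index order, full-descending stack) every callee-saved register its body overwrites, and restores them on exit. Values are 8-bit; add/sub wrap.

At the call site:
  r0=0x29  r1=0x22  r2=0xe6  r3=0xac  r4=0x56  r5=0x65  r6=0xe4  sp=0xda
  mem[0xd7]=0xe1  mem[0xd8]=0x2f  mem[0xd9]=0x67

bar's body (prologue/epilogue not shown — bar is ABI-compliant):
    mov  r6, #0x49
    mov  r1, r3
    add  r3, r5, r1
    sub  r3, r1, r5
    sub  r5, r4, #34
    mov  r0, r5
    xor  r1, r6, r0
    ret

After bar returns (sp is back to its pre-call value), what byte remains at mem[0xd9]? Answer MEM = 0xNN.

prologue: push r0 -> mem[0xd9]=0x29, sp=0xd9
prologue: push r3 -> mem[0xd8]=0xac, sp=0xd8
prologue: push r6 -> mem[0xd7]=0xe4, sp=0xd7
body[0] mov  r6, #0x49 -> r6=0x49
body[1] mov  r1, r3 -> r1=0xac
body[2] add  r3, r5, r1 -> r3=0x11
body[3] sub  r3, r1, r5 -> r3=0x47
body[4] sub  r5, r4, #34 -> r5=0x34
body[5] mov  r0, r5 -> r0=0x34
body[6] xor  r1, r6, r0 -> r1=0x7d
epilogue: pop r6=0xe4, sp=0xd8
epilogue: pop r3=0xac, sp=0xd9
epilogue: pop r0=0x29, sp=0xda
prologue pushed ['r0', 'r3', 'r6'] at ['0xd9', '0xd8', '0xd7']

MEM = 0x29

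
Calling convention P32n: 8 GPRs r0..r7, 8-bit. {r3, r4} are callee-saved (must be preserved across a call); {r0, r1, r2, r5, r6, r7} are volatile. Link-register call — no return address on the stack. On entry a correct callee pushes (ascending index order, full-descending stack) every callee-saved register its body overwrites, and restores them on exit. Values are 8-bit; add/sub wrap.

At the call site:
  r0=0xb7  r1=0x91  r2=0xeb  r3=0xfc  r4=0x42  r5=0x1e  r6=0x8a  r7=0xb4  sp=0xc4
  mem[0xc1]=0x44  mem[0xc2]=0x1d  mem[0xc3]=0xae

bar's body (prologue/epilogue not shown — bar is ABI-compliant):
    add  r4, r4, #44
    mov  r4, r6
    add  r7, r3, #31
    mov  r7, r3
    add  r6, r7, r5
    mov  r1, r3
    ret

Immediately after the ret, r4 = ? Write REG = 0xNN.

REG = 0x42

prologue: push r4 -> mem[0xc3]=0x42, sp=0xc3
body[0] add  r4, r4, #44 -> r4=0x6e
body[1] mov  r4, r6 -> r4=0x8a
body[2] add  r7, r3, #31 -> r7=0x1b
body[3] mov  r7, r3 -> r7=0xfc
body[4] add  r6, r7, r5 -> r6=0x1a
body[5] mov  r1, r3 -> r1=0xfc
epilogue: pop r4=0x42, sp=0xc4
r4 is callee-saved -> restored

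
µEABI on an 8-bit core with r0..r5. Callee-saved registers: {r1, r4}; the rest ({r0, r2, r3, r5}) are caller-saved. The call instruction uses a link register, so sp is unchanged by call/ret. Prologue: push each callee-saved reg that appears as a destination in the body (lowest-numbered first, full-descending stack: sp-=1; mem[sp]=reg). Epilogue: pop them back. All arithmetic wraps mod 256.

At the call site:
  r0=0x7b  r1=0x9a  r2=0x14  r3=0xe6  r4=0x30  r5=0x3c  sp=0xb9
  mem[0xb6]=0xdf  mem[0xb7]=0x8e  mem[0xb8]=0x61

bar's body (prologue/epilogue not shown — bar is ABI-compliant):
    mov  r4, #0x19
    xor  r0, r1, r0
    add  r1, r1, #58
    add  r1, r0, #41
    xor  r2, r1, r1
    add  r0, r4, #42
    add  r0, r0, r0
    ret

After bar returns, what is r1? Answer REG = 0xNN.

REG = 0x9a

prologue: push r1 → mem[0xb8]=0x9a, sp=0xb8
prologue: push r4 → mem[0xb7]=0x30, sp=0xb7
body[0] mov  r4, #0x19 → r4=0x19
body[1] xor  r0, r1, r0 → r0=0xe1
body[2] add  r1, r1, #58 → r1=0xd4
body[3] add  r1, r0, #41 → r1=0x0a
body[4] xor  r2, r1, r1 → r2=0x00
body[5] add  r0, r4, #42 → r0=0x43
body[6] add  r0, r0, r0 → r0=0x86
epilogue: pop r4=0x30, sp=0xb8
epilogue: pop r1=0x9a, sp=0xb9
r1 is callee-saved → restored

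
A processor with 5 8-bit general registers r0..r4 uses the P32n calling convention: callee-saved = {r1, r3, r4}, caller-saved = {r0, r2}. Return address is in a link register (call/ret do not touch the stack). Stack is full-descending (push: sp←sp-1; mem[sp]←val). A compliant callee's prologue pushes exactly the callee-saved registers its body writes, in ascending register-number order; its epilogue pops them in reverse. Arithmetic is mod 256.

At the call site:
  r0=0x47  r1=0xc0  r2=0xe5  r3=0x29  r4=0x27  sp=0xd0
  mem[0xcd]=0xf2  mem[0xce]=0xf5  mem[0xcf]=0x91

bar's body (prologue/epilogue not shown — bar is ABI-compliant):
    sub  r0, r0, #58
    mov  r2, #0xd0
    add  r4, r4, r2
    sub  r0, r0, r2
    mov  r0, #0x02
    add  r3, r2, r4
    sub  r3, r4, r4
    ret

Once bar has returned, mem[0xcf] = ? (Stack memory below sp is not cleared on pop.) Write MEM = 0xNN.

MEM = 0x29

prologue: push r3 -> mem[0xcf]=0x29, sp=0xcf
prologue: push r4 -> mem[0xce]=0x27, sp=0xce
body[0] sub  r0, r0, #58 -> r0=0x0d
body[1] mov  r2, #0xd0 -> r2=0xd0
body[2] add  r4, r4, r2 -> r4=0xf7
body[3] sub  r0, r0, r2 -> r0=0x3d
body[4] mov  r0, #0x02 -> r0=0x02
body[5] add  r3, r2, r4 -> r3=0xc7
body[6] sub  r3, r4, r4 -> r3=0x00
epilogue: pop r4=0x27, sp=0xcf
epilogue: pop r3=0x29, sp=0xd0
prologue pushed ['r3', 'r4'] at ['0xcf', '0xce']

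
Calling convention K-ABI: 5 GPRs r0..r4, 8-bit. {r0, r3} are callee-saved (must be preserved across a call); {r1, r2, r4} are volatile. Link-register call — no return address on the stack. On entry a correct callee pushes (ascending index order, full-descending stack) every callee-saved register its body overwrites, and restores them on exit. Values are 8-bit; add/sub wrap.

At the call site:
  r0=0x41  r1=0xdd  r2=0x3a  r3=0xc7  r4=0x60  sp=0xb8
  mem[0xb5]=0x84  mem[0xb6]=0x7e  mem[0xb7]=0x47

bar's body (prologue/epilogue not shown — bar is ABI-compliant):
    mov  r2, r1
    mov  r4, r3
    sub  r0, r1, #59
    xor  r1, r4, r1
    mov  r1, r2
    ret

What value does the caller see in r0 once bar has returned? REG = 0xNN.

REG = 0x41

prologue: push r0 → mem[0xb7]=0x41, sp=0xb7
body[0] mov  r2, r1 → r2=0xdd
body[1] mov  r4, r3 → r4=0xc7
body[2] sub  r0, r1, #59 → r0=0xa2
body[3] xor  r1, r4, r1 → r1=0x1a
body[4] mov  r1, r2 → r1=0xdd
epilogue: pop r0=0x41, sp=0xb8
r0 is callee-saved → restored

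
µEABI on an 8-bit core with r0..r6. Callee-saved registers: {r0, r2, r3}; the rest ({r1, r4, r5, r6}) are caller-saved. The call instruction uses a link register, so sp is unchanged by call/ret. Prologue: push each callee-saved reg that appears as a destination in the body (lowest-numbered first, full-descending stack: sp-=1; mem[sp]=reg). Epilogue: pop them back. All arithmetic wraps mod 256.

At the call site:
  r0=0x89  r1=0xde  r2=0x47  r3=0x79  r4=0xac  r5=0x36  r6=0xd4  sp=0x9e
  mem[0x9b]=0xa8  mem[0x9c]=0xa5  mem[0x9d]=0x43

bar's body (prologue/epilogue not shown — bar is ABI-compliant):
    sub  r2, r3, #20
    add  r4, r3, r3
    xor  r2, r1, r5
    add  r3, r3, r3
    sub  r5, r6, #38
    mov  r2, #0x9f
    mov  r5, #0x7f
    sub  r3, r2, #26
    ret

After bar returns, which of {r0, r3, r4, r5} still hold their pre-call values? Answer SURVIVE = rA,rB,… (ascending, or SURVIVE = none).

prologue: push r2 → mem[0x9d]=0x47, sp=0x9d
prologue: push r3 → mem[0x9c]=0x79, sp=0x9c
body[0] sub  r2, r3, #20 → r2=0x65
body[1] add  r4, r3, r3 → r4=0xf2
body[2] xor  r2, r1, r5 → r2=0xe8
body[3] add  r3, r3, r3 → r3=0xf2
body[4] sub  r5, r6, #38 → r5=0xae
body[5] mov  r2, #0x9f → r2=0x9f
body[6] mov  r5, #0x7f → r5=0x7f
body[7] sub  r3, r2, #26 → r3=0x85
epilogue: pop r3=0x79, sp=0x9d
epilogue: pop r2=0x47, sp=0x9e
r0: callee-saved, written=False
r3: callee-saved, written=True
r4: caller-saved, written=True
r5: caller-saved, written=True

SURVIVE = r0,r3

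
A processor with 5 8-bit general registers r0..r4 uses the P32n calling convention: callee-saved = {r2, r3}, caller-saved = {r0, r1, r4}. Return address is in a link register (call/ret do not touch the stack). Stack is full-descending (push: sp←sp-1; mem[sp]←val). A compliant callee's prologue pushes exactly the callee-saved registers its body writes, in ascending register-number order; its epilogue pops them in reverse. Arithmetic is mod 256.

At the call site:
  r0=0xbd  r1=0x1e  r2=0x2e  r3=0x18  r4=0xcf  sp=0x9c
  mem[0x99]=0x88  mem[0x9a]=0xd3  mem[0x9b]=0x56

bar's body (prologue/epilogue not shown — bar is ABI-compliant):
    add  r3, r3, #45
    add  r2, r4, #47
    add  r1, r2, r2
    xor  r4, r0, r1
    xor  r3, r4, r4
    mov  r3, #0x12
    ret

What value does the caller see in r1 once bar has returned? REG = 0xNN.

prologue: push r2 → mem[0x9b]=0x2e, sp=0x9b
prologue: push r3 → mem[0x9a]=0x18, sp=0x9a
body[0] add  r3, r3, #45 → r3=0x45
body[1] add  r2, r4, #47 → r2=0xfe
body[2] add  r1, r2, r2 → r1=0xfc
body[3] xor  r4, r0, r1 → r4=0x41
body[4] xor  r3, r4, r4 → r3=0x00
body[5] mov  r3, #0x12 → r3=0x12
epilogue: pop r3=0x18, sp=0x9b
epilogue: pop r2=0x2e, sp=0x9c
r1 is caller-saved → body value

REG = 0xfc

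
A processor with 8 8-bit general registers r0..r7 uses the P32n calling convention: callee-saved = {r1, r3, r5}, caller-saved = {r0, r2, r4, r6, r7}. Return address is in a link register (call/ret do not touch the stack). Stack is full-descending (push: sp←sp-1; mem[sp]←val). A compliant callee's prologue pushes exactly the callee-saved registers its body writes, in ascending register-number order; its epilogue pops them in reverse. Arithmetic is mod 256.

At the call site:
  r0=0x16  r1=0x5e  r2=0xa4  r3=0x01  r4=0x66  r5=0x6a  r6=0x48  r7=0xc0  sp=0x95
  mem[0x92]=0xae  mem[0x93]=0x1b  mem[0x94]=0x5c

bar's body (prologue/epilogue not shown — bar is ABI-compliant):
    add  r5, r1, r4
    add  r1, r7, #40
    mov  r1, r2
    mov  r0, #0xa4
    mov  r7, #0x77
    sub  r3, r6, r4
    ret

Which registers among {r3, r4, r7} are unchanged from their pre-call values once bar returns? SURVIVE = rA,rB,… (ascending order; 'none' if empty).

SURVIVE = r3,r4

prologue: push r1 → mem[0x94]=0x5e, sp=0x94
prologue: push r3 → mem[0x93]=0x01, sp=0x93
prologue: push r5 → mem[0x92]=0x6a, sp=0x92
body[0] add  r5, r1, r4 → r5=0xc4
body[1] add  r1, r7, #40 → r1=0xe8
body[2] mov  r1, r2 → r1=0xa4
body[3] mov  r0, #0xa4 → r0=0xa4
body[4] mov  r7, #0x77 → r7=0x77
body[5] sub  r3, r6, r4 → r3=0xe2
epilogue: pop r5=0x6a, sp=0x93
epilogue: pop r3=0x01, sp=0x94
epilogue: pop r1=0x5e, sp=0x95
r3: callee-saved, written=True
r4: caller-saved, written=False
r7: caller-saved, written=True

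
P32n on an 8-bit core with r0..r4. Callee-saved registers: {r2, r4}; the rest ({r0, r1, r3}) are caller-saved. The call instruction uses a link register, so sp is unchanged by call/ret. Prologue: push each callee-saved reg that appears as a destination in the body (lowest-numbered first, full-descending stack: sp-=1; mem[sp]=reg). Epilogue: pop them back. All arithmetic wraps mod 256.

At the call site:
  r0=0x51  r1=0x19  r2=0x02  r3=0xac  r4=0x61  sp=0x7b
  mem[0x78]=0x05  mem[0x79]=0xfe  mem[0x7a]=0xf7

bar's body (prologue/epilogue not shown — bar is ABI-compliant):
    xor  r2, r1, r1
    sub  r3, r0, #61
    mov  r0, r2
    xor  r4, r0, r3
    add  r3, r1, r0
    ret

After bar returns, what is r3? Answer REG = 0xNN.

prologue: push r2 → mem[0x7a]=0x02, sp=0x7a
prologue: push r4 → mem[0x79]=0x61, sp=0x79
body[0] xor  r2, r1, r1 → r2=0x00
body[1] sub  r3, r0, #61 → r3=0x14
body[2] mov  r0, r2 → r0=0x00
body[3] xor  r4, r0, r3 → r4=0x14
body[4] add  r3, r1, r0 → r3=0x19
epilogue: pop r4=0x61, sp=0x7a
epilogue: pop r2=0x02, sp=0x7b
r3 is caller-saved → body value

REG = 0x19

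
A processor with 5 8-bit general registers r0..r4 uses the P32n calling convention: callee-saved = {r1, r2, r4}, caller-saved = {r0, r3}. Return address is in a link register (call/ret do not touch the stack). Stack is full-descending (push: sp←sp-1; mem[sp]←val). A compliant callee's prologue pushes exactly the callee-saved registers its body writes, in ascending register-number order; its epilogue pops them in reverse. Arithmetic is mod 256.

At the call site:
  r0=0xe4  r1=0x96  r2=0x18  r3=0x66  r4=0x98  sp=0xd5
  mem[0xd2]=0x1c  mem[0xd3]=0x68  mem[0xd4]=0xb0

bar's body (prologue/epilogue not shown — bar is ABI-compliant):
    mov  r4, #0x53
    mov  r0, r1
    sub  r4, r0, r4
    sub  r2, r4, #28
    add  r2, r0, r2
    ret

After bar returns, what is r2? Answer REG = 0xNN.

prologue: push r2 → mem[0xd4]=0x18, sp=0xd4
prologue: push r4 → mem[0xd3]=0x98, sp=0xd3
body[0] mov  r4, #0x53 → r4=0x53
body[1] mov  r0, r1 → r0=0x96
body[2] sub  r4, r0, r4 → r4=0x43
body[3] sub  r2, r4, #28 → r2=0x27
body[4] add  r2, r0, r2 → r2=0xbd
epilogue: pop r4=0x98, sp=0xd4
epilogue: pop r2=0x18, sp=0xd5
r2 is callee-saved → restored

REG = 0x18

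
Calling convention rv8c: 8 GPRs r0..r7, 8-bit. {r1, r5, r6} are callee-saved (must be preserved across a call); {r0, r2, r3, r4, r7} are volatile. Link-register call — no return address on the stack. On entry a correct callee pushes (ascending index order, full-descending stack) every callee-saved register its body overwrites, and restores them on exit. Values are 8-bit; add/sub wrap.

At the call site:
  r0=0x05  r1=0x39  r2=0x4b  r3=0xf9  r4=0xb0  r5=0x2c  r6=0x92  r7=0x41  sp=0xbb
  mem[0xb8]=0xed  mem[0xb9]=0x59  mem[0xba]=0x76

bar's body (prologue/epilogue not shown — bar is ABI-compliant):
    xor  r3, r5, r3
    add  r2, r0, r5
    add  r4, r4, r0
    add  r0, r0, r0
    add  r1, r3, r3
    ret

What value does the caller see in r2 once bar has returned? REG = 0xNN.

REG = 0x31

prologue: push r1 -> mem[0xba]=0x39, sp=0xba
body[0] xor  r3, r5, r3 -> r3=0xd5
body[1] add  r2, r0, r5 -> r2=0x31
body[2] add  r4, r4, r0 -> r4=0xb5
body[3] add  r0, r0, r0 -> r0=0x0a
body[4] add  r1, r3, r3 -> r1=0xaa
epilogue: pop r1=0x39, sp=0xbb
r2 is caller-saved -> body value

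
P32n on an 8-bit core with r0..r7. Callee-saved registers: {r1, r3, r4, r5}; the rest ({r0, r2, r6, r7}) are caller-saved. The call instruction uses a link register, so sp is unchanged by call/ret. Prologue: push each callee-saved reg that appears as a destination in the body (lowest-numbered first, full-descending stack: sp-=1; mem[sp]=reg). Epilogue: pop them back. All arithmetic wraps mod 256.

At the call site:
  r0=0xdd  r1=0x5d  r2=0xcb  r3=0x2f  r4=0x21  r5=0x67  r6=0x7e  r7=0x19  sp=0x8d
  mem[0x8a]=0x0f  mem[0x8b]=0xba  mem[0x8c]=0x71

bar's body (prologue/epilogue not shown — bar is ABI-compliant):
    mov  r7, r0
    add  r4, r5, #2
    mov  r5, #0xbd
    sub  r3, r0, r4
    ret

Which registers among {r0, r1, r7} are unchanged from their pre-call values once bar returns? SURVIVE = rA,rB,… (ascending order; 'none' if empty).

SURVIVE = r0,r1

prologue: push r3 → mem[0x8c]=0x2f, sp=0x8c
prologue: push r4 → mem[0x8b]=0x21, sp=0x8b
prologue: push r5 → mem[0x8a]=0x67, sp=0x8a
body[0] mov  r7, r0 → r7=0xdd
body[1] add  r4, r5, #2 → r4=0x69
body[2] mov  r5, #0xbd → r5=0xbd
body[3] sub  r3, r0, r4 → r3=0x74
epilogue: pop r5=0x67, sp=0x8b
epilogue: pop r4=0x21, sp=0x8c
epilogue: pop r3=0x2f, sp=0x8d
r0: caller-saved, written=False
r1: callee-saved, written=False
r7: caller-saved, written=True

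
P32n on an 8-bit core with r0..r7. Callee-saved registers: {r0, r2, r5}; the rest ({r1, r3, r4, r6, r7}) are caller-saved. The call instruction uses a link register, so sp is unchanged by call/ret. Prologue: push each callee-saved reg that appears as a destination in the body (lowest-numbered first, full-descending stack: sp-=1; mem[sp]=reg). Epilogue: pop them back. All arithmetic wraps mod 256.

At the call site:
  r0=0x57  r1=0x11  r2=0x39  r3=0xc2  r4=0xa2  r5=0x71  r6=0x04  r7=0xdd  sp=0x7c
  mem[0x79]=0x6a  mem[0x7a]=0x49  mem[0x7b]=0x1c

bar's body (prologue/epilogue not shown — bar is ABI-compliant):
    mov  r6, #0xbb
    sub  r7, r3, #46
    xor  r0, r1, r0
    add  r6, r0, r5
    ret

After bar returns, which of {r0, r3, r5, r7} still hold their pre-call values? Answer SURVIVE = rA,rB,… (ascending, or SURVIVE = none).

prologue: push r0 -> mem[0x7b]=0x57, sp=0x7b
body[0] mov  r6, #0xbb -> r6=0xbb
body[1] sub  r7, r3, #46 -> r7=0x94
body[2] xor  r0, r1, r0 -> r0=0x46
body[3] add  r6, r0, r5 -> r6=0xb7
epilogue: pop r0=0x57, sp=0x7c
r0: callee-saved, written=True
r3: caller-saved, written=False
r5: callee-saved, written=False
r7: caller-saved, written=True

SURVIVE = r0,r3,r5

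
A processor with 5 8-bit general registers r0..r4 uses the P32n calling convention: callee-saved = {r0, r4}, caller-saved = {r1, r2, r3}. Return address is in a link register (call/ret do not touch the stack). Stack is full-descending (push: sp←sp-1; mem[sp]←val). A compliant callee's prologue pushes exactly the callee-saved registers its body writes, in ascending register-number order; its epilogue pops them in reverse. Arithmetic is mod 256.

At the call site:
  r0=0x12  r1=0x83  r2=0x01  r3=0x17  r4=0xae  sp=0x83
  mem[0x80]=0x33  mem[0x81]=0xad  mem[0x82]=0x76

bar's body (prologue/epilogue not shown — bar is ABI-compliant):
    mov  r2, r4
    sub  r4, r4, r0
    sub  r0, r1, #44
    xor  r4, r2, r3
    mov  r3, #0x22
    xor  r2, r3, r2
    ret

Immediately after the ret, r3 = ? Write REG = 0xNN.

prologue: push r0 → mem[0x82]=0x12, sp=0x82
prologue: push r4 → mem[0x81]=0xae, sp=0x81
body[0] mov  r2, r4 → r2=0xae
body[1] sub  r4, r4, r0 → r4=0x9c
body[2] sub  r0, r1, #44 → r0=0x57
body[3] xor  r4, r2, r3 → r4=0xb9
body[4] mov  r3, #0x22 → r3=0x22
body[5] xor  r2, r3, r2 → r2=0x8c
epilogue: pop r4=0xae, sp=0x82
epilogue: pop r0=0x12, sp=0x83
r3 is caller-saved → body value

REG = 0x22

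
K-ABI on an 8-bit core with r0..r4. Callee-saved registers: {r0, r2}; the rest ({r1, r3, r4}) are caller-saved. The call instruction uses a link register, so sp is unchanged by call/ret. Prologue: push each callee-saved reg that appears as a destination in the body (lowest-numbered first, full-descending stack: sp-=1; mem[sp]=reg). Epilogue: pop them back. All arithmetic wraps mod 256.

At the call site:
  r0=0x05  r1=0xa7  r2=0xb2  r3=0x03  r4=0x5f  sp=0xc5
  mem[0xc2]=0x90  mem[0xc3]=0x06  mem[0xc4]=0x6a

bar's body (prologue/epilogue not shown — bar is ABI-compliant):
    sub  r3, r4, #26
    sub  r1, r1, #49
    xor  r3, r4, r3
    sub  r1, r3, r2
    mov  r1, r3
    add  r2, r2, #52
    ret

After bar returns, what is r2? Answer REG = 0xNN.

REG = 0xb2

prologue: push r2 -> mem[0xc4]=0xb2, sp=0xc4
body[0] sub  r3, r4, #26 -> r3=0x45
body[1] sub  r1, r1, #49 -> r1=0x76
body[2] xor  r3, r4, r3 -> r3=0x1a
body[3] sub  r1, r3, r2 -> r1=0x68
body[4] mov  r1, r3 -> r1=0x1a
body[5] add  r2, r2, #52 -> r2=0xe6
epilogue: pop r2=0xb2, sp=0xc5
r2 is callee-saved -> restored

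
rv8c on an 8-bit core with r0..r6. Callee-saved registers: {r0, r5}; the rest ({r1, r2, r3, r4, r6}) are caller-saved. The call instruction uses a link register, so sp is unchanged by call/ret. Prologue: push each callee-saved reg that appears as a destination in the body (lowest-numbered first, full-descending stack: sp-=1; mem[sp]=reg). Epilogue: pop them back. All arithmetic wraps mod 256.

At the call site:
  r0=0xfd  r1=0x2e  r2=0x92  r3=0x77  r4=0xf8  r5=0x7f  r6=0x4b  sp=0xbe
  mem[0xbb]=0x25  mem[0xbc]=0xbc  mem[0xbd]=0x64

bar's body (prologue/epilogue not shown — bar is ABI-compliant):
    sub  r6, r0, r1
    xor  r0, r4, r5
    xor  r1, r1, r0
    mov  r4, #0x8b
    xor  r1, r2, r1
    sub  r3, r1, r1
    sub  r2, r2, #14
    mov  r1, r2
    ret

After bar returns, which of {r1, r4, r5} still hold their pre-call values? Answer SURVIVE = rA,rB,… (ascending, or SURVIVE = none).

prologue: push r0 -> mem[0xbd]=0xfd, sp=0xbd
body[0] sub  r6, r0, r1 -> r6=0xcf
body[1] xor  r0, r4, r5 -> r0=0x87
body[2] xor  r1, r1, r0 -> r1=0xa9
body[3] mov  r4, #0x8b -> r4=0x8b
body[4] xor  r1, r2, r1 -> r1=0x3b
body[5] sub  r3, r1, r1 -> r3=0x00
body[6] sub  r2, r2, #14 -> r2=0x84
body[7] mov  r1, r2 -> r1=0x84
epilogue: pop r0=0xfd, sp=0xbe
r1: caller-saved, written=True
r4: caller-saved, written=True
r5: callee-saved, written=False

SURVIVE = r5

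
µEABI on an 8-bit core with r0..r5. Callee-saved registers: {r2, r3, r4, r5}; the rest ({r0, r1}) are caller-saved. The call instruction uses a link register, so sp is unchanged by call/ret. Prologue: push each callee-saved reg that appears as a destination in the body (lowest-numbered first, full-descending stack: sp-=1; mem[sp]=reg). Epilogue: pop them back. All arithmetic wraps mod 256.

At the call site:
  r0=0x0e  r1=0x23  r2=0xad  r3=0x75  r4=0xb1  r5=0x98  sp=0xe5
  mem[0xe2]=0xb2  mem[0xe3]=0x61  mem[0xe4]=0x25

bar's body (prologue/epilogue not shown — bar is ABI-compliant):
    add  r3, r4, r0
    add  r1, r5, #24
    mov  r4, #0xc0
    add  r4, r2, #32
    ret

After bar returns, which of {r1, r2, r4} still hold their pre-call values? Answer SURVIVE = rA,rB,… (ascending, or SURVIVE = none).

prologue: push r3 → mem[0xe4]=0x75, sp=0xe4
prologue: push r4 → mem[0xe3]=0xb1, sp=0xe3
body[0] add  r3, r4, r0 → r3=0xbf
body[1] add  r1, r5, #24 → r1=0xb0
body[2] mov  r4, #0xc0 → r4=0xc0
body[3] add  r4, r2, #32 → r4=0xcd
epilogue: pop r4=0xb1, sp=0xe4
epilogue: pop r3=0x75, sp=0xe5
r1: caller-saved, written=True
r2: callee-saved, written=False
r4: callee-saved, written=True

SURVIVE = r2,r4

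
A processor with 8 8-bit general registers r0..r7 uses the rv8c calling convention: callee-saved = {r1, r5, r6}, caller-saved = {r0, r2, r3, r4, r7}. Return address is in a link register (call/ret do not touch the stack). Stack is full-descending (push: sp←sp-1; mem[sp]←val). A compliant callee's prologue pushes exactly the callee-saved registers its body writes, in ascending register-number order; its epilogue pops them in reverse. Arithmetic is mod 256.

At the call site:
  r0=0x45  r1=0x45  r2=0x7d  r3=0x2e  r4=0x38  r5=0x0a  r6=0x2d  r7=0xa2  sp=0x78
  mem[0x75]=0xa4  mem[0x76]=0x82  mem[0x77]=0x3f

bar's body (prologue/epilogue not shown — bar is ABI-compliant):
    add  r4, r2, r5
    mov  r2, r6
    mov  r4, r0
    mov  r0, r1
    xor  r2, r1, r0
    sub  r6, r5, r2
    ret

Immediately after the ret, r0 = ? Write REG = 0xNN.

prologue: push r6 → mem[0x77]=0x2d, sp=0x77
body[0] add  r4, r2, r5 → r4=0x87
body[1] mov  r2, r6 → r2=0x2d
body[2] mov  r4, r0 → r4=0x45
body[3] mov  r0, r1 → r0=0x45
body[4] xor  r2, r1, r0 → r2=0x00
body[5] sub  r6, r5, r2 → r6=0x0a
epilogue: pop r6=0x2d, sp=0x78
r0 is caller-saved → body value

REG = 0x45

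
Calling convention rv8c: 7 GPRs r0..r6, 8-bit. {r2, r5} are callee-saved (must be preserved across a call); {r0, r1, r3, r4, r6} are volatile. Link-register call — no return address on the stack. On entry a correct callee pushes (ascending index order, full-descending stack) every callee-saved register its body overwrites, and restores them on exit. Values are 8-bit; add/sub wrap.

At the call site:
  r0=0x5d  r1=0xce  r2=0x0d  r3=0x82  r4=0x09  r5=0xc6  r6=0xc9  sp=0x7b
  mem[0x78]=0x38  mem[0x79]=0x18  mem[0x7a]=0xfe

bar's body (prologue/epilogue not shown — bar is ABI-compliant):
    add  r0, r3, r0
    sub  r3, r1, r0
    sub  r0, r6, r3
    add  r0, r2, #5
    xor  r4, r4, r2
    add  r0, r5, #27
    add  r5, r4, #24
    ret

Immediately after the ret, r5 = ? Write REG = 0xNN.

prologue: push r5 -> mem[0x7a]=0xc6, sp=0x7a
body[0] add  r0, r3, r0 -> r0=0xdf
body[1] sub  r3, r1, r0 -> r3=0xef
body[2] sub  r0, r6, r3 -> r0=0xda
body[3] add  r0, r2, #5 -> r0=0x12
body[4] xor  r4, r4, r2 -> r4=0x04
body[5] add  r0, r5, #27 -> r0=0xe1
body[6] add  r5, r4, #24 -> r5=0x1c
epilogue: pop r5=0xc6, sp=0x7b
r5 is callee-saved -> restored

REG = 0xc6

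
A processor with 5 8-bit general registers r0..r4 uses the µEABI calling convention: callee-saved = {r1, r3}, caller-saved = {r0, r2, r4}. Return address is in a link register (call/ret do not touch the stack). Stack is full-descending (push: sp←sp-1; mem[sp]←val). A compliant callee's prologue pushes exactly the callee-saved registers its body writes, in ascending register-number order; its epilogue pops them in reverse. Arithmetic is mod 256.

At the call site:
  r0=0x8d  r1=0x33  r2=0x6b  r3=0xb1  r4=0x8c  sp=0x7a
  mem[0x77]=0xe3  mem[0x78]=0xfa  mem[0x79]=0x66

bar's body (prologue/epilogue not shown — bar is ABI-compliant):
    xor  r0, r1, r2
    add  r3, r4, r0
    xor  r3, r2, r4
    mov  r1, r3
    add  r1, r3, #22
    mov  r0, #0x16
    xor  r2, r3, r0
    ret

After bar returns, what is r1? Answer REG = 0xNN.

prologue: push r1 -> mem[0x79]=0x33, sp=0x79
prologue: push r3 -> mem[0x78]=0xb1, sp=0x78
body[0] xor  r0, r1, r2 -> r0=0x58
body[1] add  r3, r4, r0 -> r3=0xe4
body[2] xor  r3, r2, r4 -> r3=0xe7
body[3] mov  r1, r3 -> r1=0xe7
body[4] add  r1, r3, #22 -> r1=0xfd
body[5] mov  r0, #0x16 -> r0=0x16
body[6] xor  r2, r3, r0 -> r2=0xf1
epilogue: pop r3=0xb1, sp=0x79
epilogue: pop r1=0x33, sp=0x7a
r1 is callee-saved -> restored

REG = 0x33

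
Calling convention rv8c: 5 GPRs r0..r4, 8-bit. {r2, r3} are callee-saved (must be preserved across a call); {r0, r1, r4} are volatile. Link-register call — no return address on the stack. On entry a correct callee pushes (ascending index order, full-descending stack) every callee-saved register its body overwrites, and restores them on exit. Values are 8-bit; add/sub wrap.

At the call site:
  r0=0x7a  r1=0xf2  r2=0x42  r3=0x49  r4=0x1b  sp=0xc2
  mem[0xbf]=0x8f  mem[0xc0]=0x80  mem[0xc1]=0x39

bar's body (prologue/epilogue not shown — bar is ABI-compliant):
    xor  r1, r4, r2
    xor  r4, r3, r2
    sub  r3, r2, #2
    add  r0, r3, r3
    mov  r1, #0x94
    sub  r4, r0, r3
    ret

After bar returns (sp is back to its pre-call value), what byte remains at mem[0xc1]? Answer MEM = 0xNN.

prologue: push r3 -> mem[0xc1]=0x49, sp=0xc1
body[0] xor  r1, r4, r2 -> r1=0x59
body[1] xor  r4, r3, r2 -> r4=0x0b
body[2] sub  r3, r2, #2 -> r3=0x40
body[3] add  r0, r3, r3 -> r0=0x80
body[4] mov  r1, #0x94 -> r1=0x94
body[5] sub  r4, r0, r3 -> r4=0x40
epilogue: pop r3=0x49, sp=0xc2
prologue pushed ['r3'] at ['0xc1']

MEM = 0x49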